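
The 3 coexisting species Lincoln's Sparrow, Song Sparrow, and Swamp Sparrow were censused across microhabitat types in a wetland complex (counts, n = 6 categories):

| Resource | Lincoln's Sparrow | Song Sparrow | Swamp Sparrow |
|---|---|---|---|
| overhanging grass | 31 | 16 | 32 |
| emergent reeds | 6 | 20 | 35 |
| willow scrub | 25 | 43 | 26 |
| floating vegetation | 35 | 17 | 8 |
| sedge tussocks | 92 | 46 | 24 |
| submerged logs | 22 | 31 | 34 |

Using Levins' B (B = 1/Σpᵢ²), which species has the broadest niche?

Proportions for Lincoln's Sparrow (n=211): 31/211=0.1469, 6/211=0.0284, 25/211=0.1185, 35/211=0.1659, 92/211=0.4360, 22/211=0.1043
Proportions for Song Sparrow (n=173): 16/173=0.0925, 20/173=0.1156, 43/173=0.2486, 17/173=0.0983, 46/173=0.2659, 31/173=0.1792
Proportions for Swamp Sparrow (n=159): 32/159=0.2013, 35/159=0.2201, 26/159=0.1635, 8/159=0.0503, 24/159=0.1509, 34/159=0.2138
Σp_Lincᵢ² = 0.1469² + 0.0284² + 0.1185² + 0.1659² + 0.4360² + 0.1043² = 0.021580 + 0.000807 + 0.014042 + 0.027523 + 0.190096 + 0.010878 = 0.264926
B_Linc = 1 / 0.264926 = 3.7746
Σp_Songᵢ² = 0.0925² + 0.1156² + 0.2486² + 0.0983² + 0.2659² + 0.1792² = 0.008556 + 0.013363 + 0.061802 + 0.009663 + 0.070703 + 0.032113 = 0.196200
B_Song = 1 / 0.196200 = 5.0968
Σp_Swamᵢ² = 0.2013² + 0.2201² + 0.1635² + 0.0503² + 0.1509² + 0.2138² = 0.040522 + 0.048444 + 0.026732 + 0.002530 + 0.022771 + 0.045710 = 0.186709
B_Swam = 1 / 0.186709 = 5.3559
Highest B → broadest niche (most generalist): Swamp Sparrow (B = 5.36).

Swamp Sparrow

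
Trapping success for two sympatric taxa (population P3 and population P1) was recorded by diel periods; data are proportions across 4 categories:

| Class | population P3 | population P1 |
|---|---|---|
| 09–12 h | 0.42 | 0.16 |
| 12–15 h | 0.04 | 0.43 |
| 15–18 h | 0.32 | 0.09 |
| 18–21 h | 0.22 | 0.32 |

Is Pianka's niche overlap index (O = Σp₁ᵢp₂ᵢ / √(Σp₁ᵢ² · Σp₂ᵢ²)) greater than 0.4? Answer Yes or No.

Yes

Σ p₁ᵢp₂ᵢ = 0.0672 + 0.0172 + 0.0288 + 0.0704 = 0.1836
Σp_1ᵢ² = 0.42² + 0.04² + 0.32² + 0.22² = 0.1764 + 0.0016 + 0.1024 + 0.0484 = 0.3288
Σp_2ᵢ² = 0.16² + 0.43² + 0.09² + 0.32² = 0.0256 + 0.1849 + 0.0081 + 0.1024 = 0.3210
O = 0.1836 / √(0.3288 × 0.3210) = 0.1836 / 0.32488 = 0.5651
O = 0.5651 > 0.4 → Yes.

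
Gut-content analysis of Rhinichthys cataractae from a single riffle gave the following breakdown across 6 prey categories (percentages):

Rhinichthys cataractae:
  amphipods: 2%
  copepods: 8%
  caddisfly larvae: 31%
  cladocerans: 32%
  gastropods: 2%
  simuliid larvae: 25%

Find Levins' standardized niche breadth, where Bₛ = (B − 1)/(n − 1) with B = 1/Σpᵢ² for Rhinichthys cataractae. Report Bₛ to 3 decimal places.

Convert percentages to proportions (divide by 100).
Σpᵢ² = 0.02² + 0.08² + 0.31² + 0.32² + 0.02² + 0.25² = 0.0004 + 0.0064 + 0.0961 + 0.1024 + 0.0004 + 0.0625 = 0.2682
B = 1 / 0.2682 = 3.72856
Bₛ = (B − 1)/(n − 1) = (3.72856 − 1)/(6 − 1) = 2.72856/5 = 0.54571

0.546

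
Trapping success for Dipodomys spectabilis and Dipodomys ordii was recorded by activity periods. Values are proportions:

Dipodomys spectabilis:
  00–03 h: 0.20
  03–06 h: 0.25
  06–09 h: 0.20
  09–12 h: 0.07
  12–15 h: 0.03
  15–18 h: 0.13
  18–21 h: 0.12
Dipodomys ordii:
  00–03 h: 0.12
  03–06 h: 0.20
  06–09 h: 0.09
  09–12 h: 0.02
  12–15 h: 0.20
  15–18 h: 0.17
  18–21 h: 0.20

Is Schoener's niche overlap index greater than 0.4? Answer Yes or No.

Yes

Σ|p₁ᵢ − p₂ᵢ| = 0.08 + 0.05 + 0.11 + 0.05 + 0.17 + 0.04 + 0.08 = 0.58
D = 1 − ½ × 0.58 = 1 − 0.290 = 0.7100
D = 0.7100 > 0.4 → Yes.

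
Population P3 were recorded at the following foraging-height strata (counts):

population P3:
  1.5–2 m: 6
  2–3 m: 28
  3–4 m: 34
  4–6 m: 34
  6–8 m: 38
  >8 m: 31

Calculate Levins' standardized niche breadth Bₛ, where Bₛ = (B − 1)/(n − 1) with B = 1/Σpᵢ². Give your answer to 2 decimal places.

Proportions for population P3 (n=171): 6/171=0.0351, 28/171=0.1637, 34/171=0.1988, 34/171=0.1988, 38/171=0.2222, 31/171=0.1813
Σpᵢ² = 0.0351² + 0.1637² + 0.1988² + 0.1988² + 0.2222² + 0.1813² = 0.001232 + 0.026798 + 0.039521 + 0.039521 + 0.049373 + 0.032870 = 0.189315
B = 1 / 0.189315 = 5.2822
Bₛ = (B − 1)/(n − 1) = (5.2822 − 1)/(6 − 1) = 4.2822/5 = 0.8564

0.86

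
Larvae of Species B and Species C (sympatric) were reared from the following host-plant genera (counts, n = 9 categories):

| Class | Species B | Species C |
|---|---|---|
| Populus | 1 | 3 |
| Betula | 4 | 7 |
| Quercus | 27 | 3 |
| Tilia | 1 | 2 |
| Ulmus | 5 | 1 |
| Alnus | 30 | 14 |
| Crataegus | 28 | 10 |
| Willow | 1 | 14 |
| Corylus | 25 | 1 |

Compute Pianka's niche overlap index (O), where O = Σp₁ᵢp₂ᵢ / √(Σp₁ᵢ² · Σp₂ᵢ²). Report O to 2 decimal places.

0.65

Proportions for Species B (n=122): 1/122=0.0082, 4/122=0.0328, 27/122=0.2213, 1/122=0.0082, 5/122=0.0410, 30/122=0.2459, 28/122=0.2295, 1/122=0.0082, 25/122=0.2049
Proportions for Species C (n=55): 3/55=0.0545, 7/55=0.1273, 3/55=0.0545, 2/55=0.0364, 1/55=0.0182, 14/55=0.2545, 10/55=0.1818, 14/55=0.2545, 1/55=0.0182
Σ p₁ᵢp₂ᵢ = 0.000447 + 0.004175 + 0.012061 + 0.000298 + 0.000746 + 0.062582 + 0.041723 + 0.002087 + 0.003729 = 0.127848
Σp_1ᵢ² = 0.0082² + 0.0328² + 0.2213² + 0.0082² + 0.0410² + 0.2459² + 0.2295² + 0.0082² + 0.2049² = 0.000067 + 0.001076 + 0.048974 + 0.000067 + 0.001681 + 0.060467 + 0.052670 + 0.000067 + 0.041984 = 0.207053
Σp_2ᵢ² = 0.0545² + 0.1273² + 0.0545² + 0.0364² + 0.0182² + 0.2545² + 0.1818² + 0.2545² + 0.0182² = 0.002970 + 0.016205 + 0.002970 + 0.001325 + 0.000331 + 0.064770 + 0.033051 + 0.064770 + 0.000331 = 0.186723
O = 0.127848 / √(0.207053 × 0.186723) = 0.127848 / 0.1966254 = 0.6502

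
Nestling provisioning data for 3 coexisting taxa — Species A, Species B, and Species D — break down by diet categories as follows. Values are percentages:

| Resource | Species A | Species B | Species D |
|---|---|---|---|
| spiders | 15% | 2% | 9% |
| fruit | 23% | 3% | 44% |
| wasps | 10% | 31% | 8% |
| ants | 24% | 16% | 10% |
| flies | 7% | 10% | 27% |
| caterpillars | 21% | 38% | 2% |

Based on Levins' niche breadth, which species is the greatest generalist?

Convert percentages to proportions (divide by 100).
Σp_Aᵢ² = 0.15² + 0.23² + 0.10² + 0.24² + 0.07² + 0.21² = 0.0225 + 0.0529 + 0.0100 + 0.0576 + 0.0049 + 0.0441 = 0.1920
B_A = 1 / 0.1920 = 5.2083
Σp_Bᵢ² = 0.02² + 0.03² + 0.31² + 0.16² + 0.10² + 0.38² = 0.0004 + 0.0009 + 0.0961 + 0.0256 + 0.0100 + 0.1444 = 0.2774
B_B = 1 / 0.2774 = 3.6049
Σp_Dᵢ² = 0.09² + 0.44² + 0.08² + 0.10² + 0.27² + 0.02² = 0.0081 + 0.1936 + 0.0064 + 0.0100 + 0.0729 + 0.0004 = 0.2914
B_D = 1 / 0.2914 = 3.4317
Highest B → broadest niche (most generalist): Species A (B = 5.21).

Species A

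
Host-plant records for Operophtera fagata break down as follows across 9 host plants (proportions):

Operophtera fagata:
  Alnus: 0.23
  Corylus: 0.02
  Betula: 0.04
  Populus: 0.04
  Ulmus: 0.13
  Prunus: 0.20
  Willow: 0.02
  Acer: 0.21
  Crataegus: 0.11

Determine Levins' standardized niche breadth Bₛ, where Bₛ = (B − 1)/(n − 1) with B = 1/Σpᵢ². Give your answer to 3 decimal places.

Σpᵢ² = 0.23² + 0.02² + 0.04² + 0.04² + 0.13² + 0.20² + 0.02² + 0.21² + 0.11² = 0.0529 + 0.0004 + 0.0016 + 0.0016 + 0.0169 + 0.0400 + 0.0004 + 0.0441 + 0.0121 = 0.1700
B = 1 / 0.1700 = 5.88235
Bₛ = (B − 1)/(n − 1) = (5.88235 − 1)/(9 − 1) = 4.88235/8 = 0.61029

0.610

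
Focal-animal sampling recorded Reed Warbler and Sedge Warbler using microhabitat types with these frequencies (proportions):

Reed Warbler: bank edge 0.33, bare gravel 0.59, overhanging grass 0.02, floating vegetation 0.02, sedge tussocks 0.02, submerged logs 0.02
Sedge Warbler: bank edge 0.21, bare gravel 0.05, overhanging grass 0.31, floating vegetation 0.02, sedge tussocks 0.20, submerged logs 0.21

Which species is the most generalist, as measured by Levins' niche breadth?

Sedge Warbler

Σp_Reedᵢ² = 0.33² + 0.59² + 0.02² + 0.02² + 0.02² + 0.02² = 0.1089 + 0.3481 + 0.0004 + 0.0004 + 0.0004 + 0.0004 = 0.4586
B_Reed = 1 / 0.4586 = 2.1805
Σp_Sedgᵢ² = 0.21² + 0.05² + 0.31² + 0.02² + 0.20² + 0.21² = 0.0441 + 0.0025 + 0.0961 + 0.0004 + 0.0400 + 0.0441 = 0.2272
B_Sedg = 1 / 0.2272 = 4.4014
Highest B → broadest niche (most generalist): Sedge Warbler (B = 4.40).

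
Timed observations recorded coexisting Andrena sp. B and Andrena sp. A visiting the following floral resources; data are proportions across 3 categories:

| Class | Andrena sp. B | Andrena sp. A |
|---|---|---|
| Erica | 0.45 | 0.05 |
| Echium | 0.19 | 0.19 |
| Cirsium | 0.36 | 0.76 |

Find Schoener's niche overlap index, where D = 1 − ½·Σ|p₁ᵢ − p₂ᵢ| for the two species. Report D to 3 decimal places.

0.600

Σ|p₁ᵢ − p₂ᵢ| = 0.40 + 0.00 + 0.40 = 0.80
D = 1 − ½ × 0.80 = 1 − 0.400 = 0.60000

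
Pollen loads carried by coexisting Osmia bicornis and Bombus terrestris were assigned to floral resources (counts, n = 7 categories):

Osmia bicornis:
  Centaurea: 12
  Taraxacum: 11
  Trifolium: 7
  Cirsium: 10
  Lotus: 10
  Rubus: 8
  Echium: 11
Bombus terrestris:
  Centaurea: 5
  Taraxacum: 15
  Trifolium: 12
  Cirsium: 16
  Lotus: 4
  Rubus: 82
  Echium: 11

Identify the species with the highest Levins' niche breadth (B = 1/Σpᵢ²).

Osmia bicornis

Proportions for Osmia bicornis (n=69): 12/69=0.1739, 11/69=0.1594, 7/69=0.1014, 10/69=0.1449, 10/69=0.1449, 8/69=0.1159, 11/69=0.1594
Proportions for Bombus terrestris (n=145): 5/145=0.0345, 15/145=0.1034, 12/145=0.0828, 16/145=0.1103, 4/145=0.0276, 82/145=0.5655, 11/145=0.0759
Σp_bicoᵢ² = 0.1739² + 0.1594² + 0.1014² + 0.1449² + 0.1449² + 0.1159² + 0.1594² = 0.030241 + 0.025408 + 0.010282 + 0.020996 + 0.020996 + 0.013433 + 0.025408 = 0.146764
B_bico = 1 / 0.146764 = 6.8137
Σp_terrᵢ² = 0.0345² + 0.1034² + 0.0828² + 0.1103² + 0.0276² + 0.5655² + 0.0759² = 0.001190 + 0.010692 + 0.006856 + 0.012166 + 0.000762 + 0.319790 + 0.005761 = 0.357217
B_terr = 1 / 0.357217 = 2.7994
Highest B → broadest niche (most generalist): Osmia bicornis (B = 6.81).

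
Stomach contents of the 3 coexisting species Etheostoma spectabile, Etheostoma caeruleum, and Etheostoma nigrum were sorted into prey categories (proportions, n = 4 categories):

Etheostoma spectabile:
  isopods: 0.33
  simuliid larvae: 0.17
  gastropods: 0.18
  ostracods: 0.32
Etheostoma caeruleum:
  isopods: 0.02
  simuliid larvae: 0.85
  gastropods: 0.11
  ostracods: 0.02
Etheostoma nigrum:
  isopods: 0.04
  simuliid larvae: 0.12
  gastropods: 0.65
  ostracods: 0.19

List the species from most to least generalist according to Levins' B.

Σp_specᵢ² = 0.33² + 0.17² + 0.18² + 0.32² = 0.1089 + 0.0289 + 0.0324 + 0.1024 = 0.2726
B_spec = 1 / 0.2726 = 3.6684
Σp_caerᵢ² = 0.02² + 0.85² + 0.11² + 0.02² = 0.0004 + 0.7225 + 0.0121 + 0.0004 = 0.7354
B_caer = 1 / 0.7354 = 1.3598
Σp_nigrᵢ² = 0.04² + 0.12² + 0.65² + 0.19² = 0.0016 + 0.0144 + 0.4225 + 0.0361 = 0.4746
B_nigr = 1 / 0.4746 = 2.1070
Ranking by B (broadest → narrowest): Etheostoma spectabile (3.67) > Etheostoma nigrum (2.11) > Etheostoma caeruleum (1.36)

Etheostoma spectabile > Etheostoma nigrum > Etheostoma caeruleum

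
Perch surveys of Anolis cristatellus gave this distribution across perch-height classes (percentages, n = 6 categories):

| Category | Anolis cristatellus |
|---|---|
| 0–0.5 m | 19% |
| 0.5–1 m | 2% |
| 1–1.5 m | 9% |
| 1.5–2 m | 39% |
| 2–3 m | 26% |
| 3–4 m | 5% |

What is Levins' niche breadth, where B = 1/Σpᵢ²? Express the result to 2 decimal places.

3.75

Convert percentages to proportions (divide by 100).
Σpᵢ² = 0.19² + 0.02² + 0.09² + 0.39² + 0.26² + 0.05² = 0.0361 + 0.0004 + 0.0081 + 0.1521 + 0.0676 + 0.0025 = 0.2668
B = 1 / 0.2668 = 3.7481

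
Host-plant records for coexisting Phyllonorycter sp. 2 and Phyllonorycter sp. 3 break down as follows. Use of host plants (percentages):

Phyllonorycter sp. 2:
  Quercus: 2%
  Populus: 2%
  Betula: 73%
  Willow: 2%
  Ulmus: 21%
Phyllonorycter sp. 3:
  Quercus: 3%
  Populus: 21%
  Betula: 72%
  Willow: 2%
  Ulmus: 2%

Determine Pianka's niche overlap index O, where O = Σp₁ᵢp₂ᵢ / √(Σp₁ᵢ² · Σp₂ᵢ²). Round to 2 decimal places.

0.94

Convert percentages to proportions (divide by 100).
Σ p₁ᵢp₂ᵢ = 0.0006 + 0.0042 + 0.5256 + 0.0004 + 0.0042 = 0.5350
Σp_1ᵢ² = 0.02² + 0.02² + 0.73² + 0.02² + 0.21² = 0.0004 + 0.0004 + 0.5329 + 0.0004 + 0.0441 = 0.5782
Σp_2ᵢ² = 0.03² + 0.21² + 0.72² + 0.02² + 0.02² = 0.0009 + 0.0441 + 0.5184 + 0.0004 + 0.0004 = 0.5642
O = 0.5350 / √(0.5782 × 0.5642) = 0.5350 / 0.57116 = 0.9367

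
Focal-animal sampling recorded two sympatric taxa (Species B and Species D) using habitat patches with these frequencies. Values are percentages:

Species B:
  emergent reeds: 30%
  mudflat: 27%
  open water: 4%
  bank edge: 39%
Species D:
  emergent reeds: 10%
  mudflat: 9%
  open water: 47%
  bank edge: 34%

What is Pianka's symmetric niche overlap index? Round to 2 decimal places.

Convert percentages to proportions (divide by 100).
Σ p₁ᵢp₂ᵢ = 0.0300 + 0.0243 + 0.0188 + 0.1326 = 0.2057
Σp_1ᵢ² = 0.30² + 0.27² + 0.04² + 0.39² = 0.0900 + 0.0729 + 0.0016 + 0.1521 = 0.3166
Σp_2ᵢ² = 0.10² + 0.09² + 0.47² + 0.34² = 0.0100 + 0.0081 + 0.2209 + 0.1156 = 0.3546
O = 0.2057 / √(0.3166 × 0.3546) = 0.2057 / 0.33506 = 0.6139

0.61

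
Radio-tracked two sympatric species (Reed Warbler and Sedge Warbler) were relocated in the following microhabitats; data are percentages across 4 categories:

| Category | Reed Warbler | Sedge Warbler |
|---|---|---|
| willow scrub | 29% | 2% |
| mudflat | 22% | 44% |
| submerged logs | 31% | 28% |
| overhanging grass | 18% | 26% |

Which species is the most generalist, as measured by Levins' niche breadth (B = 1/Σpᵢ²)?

Reed Warbler

Convert percentages to proportions (divide by 100).
Σp_Reedᵢ² = 0.29² + 0.22² + 0.31² + 0.18² = 0.0841 + 0.0484 + 0.0961 + 0.0324 = 0.2610
B_Reed = 1 / 0.2610 = 3.8314
Σp_Sedgᵢ² = 0.02² + 0.44² + 0.28² + 0.26² = 0.0004 + 0.1936 + 0.0784 + 0.0676 = 0.3400
B_Sedg = 1 / 0.3400 = 2.9412
Highest B → broadest niche (most generalist): Reed Warbler (B = 3.83).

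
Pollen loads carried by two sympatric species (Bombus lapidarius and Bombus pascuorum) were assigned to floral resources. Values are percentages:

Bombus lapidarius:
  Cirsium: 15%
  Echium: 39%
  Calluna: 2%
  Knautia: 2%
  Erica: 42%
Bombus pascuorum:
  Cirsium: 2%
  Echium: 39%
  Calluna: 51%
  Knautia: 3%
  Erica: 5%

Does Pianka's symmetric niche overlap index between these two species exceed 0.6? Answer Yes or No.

Convert percentages to proportions (divide by 100).
Σ p₁ᵢp₂ᵢ = 0.0030 + 0.1521 + 0.0102 + 0.0006 + 0.0210 = 0.1869
Σp_1ᵢ² = 0.15² + 0.39² + 0.02² + 0.02² + 0.42² = 0.0225 + 0.1521 + 0.0004 + 0.0004 + 0.1764 = 0.3518
Σp_2ᵢ² = 0.02² + 0.39² + 0.51² + 0.03² + 0.05² = 0.0004 + 0.1521 + 0.2601 + 0.0009 + 0.0025 = 0.4160
O = 0.1869 / √(0.3518 × 0.4160) = 0.1869 / 0.38256 = 0.4886
O = 0.4886 < 0.6 → No.

No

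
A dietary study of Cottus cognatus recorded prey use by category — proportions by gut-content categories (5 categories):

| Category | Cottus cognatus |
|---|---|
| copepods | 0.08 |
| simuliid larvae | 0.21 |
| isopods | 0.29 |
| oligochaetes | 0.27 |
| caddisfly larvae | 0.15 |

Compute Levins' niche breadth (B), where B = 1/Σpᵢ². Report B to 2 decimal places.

Σpᵢ² = 0.08² + 0.21² + 0.29² + 0.27² + 0.15² = 0.0064 + 0.0441 + 0.0841 + 0.0729 + 0.0225 = 0.2300
B = 1 / 0.2300 = 4.3478

4.35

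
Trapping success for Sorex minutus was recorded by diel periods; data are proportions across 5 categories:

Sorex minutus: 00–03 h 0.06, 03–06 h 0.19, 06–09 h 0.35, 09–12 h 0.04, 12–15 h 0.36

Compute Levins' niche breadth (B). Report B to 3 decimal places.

3.408

Σpᵢ² = 0.06² + 0.19² + 0.35² + 0.04² + 0.36² = 0.0036 + 0.0361 + 0.1225 + 0.0016 + 0.1296 = 0.2934
B = 1 / 0.2934 = 3.40832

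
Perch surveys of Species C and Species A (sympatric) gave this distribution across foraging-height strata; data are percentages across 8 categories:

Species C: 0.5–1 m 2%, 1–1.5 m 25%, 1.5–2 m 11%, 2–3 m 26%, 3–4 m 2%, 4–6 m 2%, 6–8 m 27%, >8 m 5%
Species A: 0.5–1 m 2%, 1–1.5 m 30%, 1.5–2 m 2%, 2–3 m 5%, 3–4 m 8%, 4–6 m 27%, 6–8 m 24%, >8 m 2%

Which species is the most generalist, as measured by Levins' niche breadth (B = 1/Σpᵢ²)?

Convert percentages to proportions (divide by 100).
Σp_Cᵢ² = 0.02² + 0.25² + 0.11² + 0.26² + 0.02² + 0.02² + 0.27² + 0.05² = 0.0004 + 0.0625 + 0.0121 + 0.0676 + 0.0004 + 0.0004 + 0.0729 + 0.0025 = 0.2188
B_C = 1 / 0.2188 = 4.5704
Σp_Aᵢ² = 0.02² + 0.30² + 0.02² + 0.05² + 0.08² + 0.27² + 0.24² + 0.02² = 0.0004 + 0.0900 + 0.0004 + 0.0025 + 0.0064 + 0.0729 + 0.0576 + 0.0004 = 0.2306
B_A = 1 / 0.2306 = 4.3365
Highest B → broadest niche (most generalist): Species C (B = 4.57).

Species C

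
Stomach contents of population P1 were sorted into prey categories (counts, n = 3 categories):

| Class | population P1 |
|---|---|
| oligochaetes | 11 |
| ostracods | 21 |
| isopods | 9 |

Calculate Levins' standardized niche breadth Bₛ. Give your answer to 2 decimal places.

Proportions for population P1 (n=41): 11/41=0.2683, 21/41=0.5122, 9/41=0.2195
Σpᵢ² = 0.2683² + 0.5122² + 0.2195² = 0.071985 + 0.262349 + 0.048180 = 0.382514
B = 1 / 0.382514 = 2.6143
Bₛ = (B − 1)/(n − 1) = (2.6143 − 1)/(3 − 1) = 1.6143/2 = 0.8072

0.81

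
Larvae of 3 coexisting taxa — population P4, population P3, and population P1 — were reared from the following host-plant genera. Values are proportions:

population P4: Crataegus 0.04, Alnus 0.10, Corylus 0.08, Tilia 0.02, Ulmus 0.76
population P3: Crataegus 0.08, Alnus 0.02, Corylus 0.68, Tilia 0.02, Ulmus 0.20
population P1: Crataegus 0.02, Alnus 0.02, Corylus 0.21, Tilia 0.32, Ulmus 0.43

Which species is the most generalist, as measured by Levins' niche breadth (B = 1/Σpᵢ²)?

Σp_P4ᵢ² = 0.04² + 0.10² + 0.08² + 0.02² + 0.76² = 0.0016 + 0.0100 + 0.0064 + 0.0004 + 0.5776 = 0.5960
B_P4 = 1 / 0.5960 = 1.6779
Σp_P3ᵢ² = 0.08² + 0.02² + 0.68² + 0.02² + 0.20² = 0.0064 + 0.0004 + 0.4624 + 0.0004 + 0.0400 = 0.5096
B_P3 = 1 / 0.5096 = 1.9623
Σp_P1ᵢ² = 0.02² + 0.02² + 0.21² + 0.32² + 0.43² = 0.0004 + 0.0004 + 0.0441 + 0.1024 + 0.1849 = 0.3322
B_P1 = 1 / 0.3322 = 3.0102
Highest B → broadest niche (most generalist): population P1 (B = 3.01).

population P1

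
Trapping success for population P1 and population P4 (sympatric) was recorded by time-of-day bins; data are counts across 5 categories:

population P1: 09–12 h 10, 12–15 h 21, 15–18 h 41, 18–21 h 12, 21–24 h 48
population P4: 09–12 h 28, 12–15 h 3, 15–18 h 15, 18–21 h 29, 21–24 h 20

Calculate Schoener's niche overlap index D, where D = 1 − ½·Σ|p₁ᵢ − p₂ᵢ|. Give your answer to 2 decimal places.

Proportions for population P1 (n=132): 10/132=0.0758, 21/132=0.1591, 41/132=0.3106, 12/132=0.0909, 48/132=0.3636
Proportions for population P4 (n=95): 28/95=0.2947, 3/95=0.0316, 15/95=0.1579, 29/95=0.3053, 20/95=0.2105
Σ|p₁ᵢ − p₂ᵢ| = 0.2189 + 0.1275 + 0.1527 + 0.2144 + 0.1531 = 0.8666
D = 1 − ½ × 0.8666 = 1 − 0.43330 = 0.56670

0.57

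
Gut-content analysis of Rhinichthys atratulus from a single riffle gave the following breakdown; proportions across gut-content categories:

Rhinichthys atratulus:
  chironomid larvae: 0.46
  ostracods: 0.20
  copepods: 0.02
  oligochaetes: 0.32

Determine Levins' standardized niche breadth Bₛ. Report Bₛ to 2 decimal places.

0.61

Σpᵢ² = 0.46² + 0.20² + 0.02² + 0.32² = 0.2116 + 0.0400 + 0.0004 + 0.1024 = 0.3544
B = 1 / 0.3544 = 2.8217
Bₛ = (B − 1)/(n − 1) = (2.8217 − 1)/(4 − 1) = 1.8217/3 = 0.6072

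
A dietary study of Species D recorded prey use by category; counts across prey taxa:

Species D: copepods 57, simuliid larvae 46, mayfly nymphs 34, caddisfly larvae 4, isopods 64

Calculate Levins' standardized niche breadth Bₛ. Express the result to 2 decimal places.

Proportions for Species D (n=205): 57/205=0.2780, 46/205=0.2244, 34/205=0.1659, 4/205=0.0195, 64/205=0.3122
Σpᵢ² = 0.2780² + 0.2244² + 0.1659² + 0.0195² + 0.3122² = 0.077284 + 0.050355 + 0.027523 + 0.000380 + 0.097469 = 0.253011
B = 1 / 0.253011 = 3.9524
Bₛ = (B − 1)/(n − 1) = (3.9524 − 1)/(5 − 1) = 2.9524/4 = 0.7381

0.74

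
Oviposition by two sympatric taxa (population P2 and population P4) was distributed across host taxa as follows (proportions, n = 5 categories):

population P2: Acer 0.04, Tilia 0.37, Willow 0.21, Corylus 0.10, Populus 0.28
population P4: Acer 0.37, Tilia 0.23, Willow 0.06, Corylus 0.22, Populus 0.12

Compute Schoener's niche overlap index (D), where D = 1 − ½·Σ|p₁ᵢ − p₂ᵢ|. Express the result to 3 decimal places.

0.550

Σ|p₁ᵢ − p₂ᵢ| = 0.33 + 0.14 + 0.15 + 0.12 + 0.16 = 0.90
D = 1 − ½ × 0.90 = 1 − 0.450 = 0.55000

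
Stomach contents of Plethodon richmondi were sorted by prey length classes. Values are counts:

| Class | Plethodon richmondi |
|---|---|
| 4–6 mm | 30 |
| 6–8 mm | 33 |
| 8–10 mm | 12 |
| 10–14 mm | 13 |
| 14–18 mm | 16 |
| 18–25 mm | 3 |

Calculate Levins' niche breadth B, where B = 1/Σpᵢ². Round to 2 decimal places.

4.46

Proportions for Plethodon richmondi (n=107): 30/107=0.2804, 33/107=0.3084, 12/107=0.1121, 13/107=0.1215, 16/107=0.1495, 3/107=0.0280
Σpᵢ² = 0.2804² + 0.3084² + 0.1121² + 0.1215² + 0.1495² + 0.0280² = 0.078624 + 0.095111 + 0.012566 + 0.014762 + 0.022350 + 0.000784 = 0.224197
B = 1 / 0.224197 = 4.4604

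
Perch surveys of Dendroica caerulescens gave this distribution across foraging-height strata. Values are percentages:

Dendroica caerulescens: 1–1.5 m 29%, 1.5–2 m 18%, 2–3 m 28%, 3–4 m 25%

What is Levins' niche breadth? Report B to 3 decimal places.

Convert percentages to proportions (divide by 100).
Σpᵢ² = 0.29² + 0.18² + 0.28² + 0.25² = 0.0841 + 0.0324 + 0.0784 + 0.0625 = 0.2574
B = 1 / 0.2574 = 3.88500

3.885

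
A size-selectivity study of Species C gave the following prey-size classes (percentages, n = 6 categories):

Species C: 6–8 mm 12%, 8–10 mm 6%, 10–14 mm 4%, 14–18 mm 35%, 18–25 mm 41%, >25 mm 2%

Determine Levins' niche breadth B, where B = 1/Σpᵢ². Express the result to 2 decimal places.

3.22

Convert percentages to proportions (divide by 100).
Σpᵢ² = 0.12² + 0.06² + 0.04² + 0.35² + 0.41² + 0.02² = 0.0144 + 0.0036 + 0.0016 + 0.1225 + 0.1681 + 0.0004 = 0.3106
B = 1 / 0.3106 = 3.2196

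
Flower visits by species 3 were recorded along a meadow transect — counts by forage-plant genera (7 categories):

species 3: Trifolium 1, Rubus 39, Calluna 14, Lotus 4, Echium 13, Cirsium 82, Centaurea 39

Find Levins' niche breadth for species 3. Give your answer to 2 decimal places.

3.63

Proportions for species 3 (n=192): 1/192=0.0052, 39/192=0.2031, 14/192=0.0729, 4/192=0.0208, 13/192=0.0677, 82/192=0.4271, 39/192=0.2031
Σpᵢ² = 0.0052² + 0.2031² + 0.0729² + 0.0208² + 0.0677² + 0.4271² + 0.2031² = 0.000027 + 0.041250 + 0.005314 + 0.000433 + 0.004583 + 0.182414 + 0.041250 = 0.275271
B = 1 / 0.275271 = 3.6328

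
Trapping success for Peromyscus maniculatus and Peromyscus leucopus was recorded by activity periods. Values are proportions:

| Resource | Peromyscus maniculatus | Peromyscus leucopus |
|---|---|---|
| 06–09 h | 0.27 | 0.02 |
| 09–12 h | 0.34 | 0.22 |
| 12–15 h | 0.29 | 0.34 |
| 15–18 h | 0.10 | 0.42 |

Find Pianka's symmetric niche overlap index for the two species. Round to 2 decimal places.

0.71

Σ p₁ᵢp₂ᵢ = 0.0054 + 0.0748 + 0.0986 + 0.0420 = 0.2208
Σp_1ᵢ² = 0.27² + 0.34² + 0.29² + 0.10² = 0.0729 + 0.1156 + 0.0841 + 0.0100 = 0.2826
Σp_2ᵢ² = 0.02² + 0.22² + 0.34² + 0.42² = 0.0004 + 0.0484 + 0.1156 + 0.1764 = 0.3408
O = 0.2208 / √(0.2826 × 0.3408) = 0.2208 / 0.31034 = 0.7115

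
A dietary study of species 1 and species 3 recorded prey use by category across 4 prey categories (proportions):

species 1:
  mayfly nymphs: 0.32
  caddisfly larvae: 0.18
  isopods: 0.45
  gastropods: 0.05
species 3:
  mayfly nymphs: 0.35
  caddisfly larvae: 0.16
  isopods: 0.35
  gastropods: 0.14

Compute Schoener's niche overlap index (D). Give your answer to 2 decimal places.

0.88

Σ|p₁ᵢ − p₂ᵢ| = 0.03 + 0.02 + 0.10 + 0.09 = 0.24
D = 1 − ½ × 0.24 = 1 − 0.120 = 0.8800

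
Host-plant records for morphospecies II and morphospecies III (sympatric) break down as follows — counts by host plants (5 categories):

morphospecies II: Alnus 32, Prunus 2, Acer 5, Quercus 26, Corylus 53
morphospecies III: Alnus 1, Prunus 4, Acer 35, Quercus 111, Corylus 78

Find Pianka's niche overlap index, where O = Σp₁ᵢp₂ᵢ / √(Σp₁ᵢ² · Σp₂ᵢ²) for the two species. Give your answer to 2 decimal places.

Proportions for morphospecies II (n=118): 32/118=0.2712, 2/118=0.0169, 5/118=0.0424, 26/118=0.2203, 53/118=0.4492
Proportions for morphospecies III (n=229): 1/229=0.0044, 4/229=0.0175, 35/229=0.1528, 111/229=0.4847, 78/229=0.3406
Σ p₁ᵢp₂ᵢ = 0.001193 + 0.000296 + 0.006479 + 0.106779 + 0.152998 = 0.267745
Σp_1ᵢ² = 0.2712² + 0.0169² + 0.0424² + 0.2203² + 0.4492² = 0.073549 + 0.000286 + 0.001798 + 0.048532 + 0.201781 = 0.325946
Σp_2ᵢ² = 0.0044² + 0.0175² + 0.1528² + 0.4847² + 0.3406² = 0.000019 + 0.000306 + 0.023348 + 0.234934 + 0.116008 = 0.374615
O = 0.267745 / √(0.325946 × 0.374615) = 0.267745 / 0.3494342 = 0.7662

0.77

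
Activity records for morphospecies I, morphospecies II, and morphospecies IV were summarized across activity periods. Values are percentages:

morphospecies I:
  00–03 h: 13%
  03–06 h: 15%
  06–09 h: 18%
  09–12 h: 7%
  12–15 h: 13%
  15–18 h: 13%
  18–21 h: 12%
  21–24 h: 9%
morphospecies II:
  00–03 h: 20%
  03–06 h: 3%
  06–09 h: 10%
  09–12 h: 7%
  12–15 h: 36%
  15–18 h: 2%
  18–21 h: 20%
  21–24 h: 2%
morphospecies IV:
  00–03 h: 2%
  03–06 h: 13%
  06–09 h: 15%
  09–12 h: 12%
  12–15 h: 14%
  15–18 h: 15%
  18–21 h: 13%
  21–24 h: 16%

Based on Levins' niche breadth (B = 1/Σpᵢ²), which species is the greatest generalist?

Convert percentages to proportions (divide by 100).
Σp_Iᵢ² = 0.13² + 0.15² + 0.18² + 0.07² + 0.13² + 0.13² + 0.12² + 0.09² = 0.0169 + 0.0225 + 0.0324 + 0.0049 + 0.0169 + 0.0169 + 0.0144 + 0.0081 = 0.1330
B_I = 1 / 0.1330 = 7.5188
Σp_IIᵢ² = 0.20² + 0.03² + 0.10² + 0.07² + 0.36² + 0.02² + 0.20² + 0.02² = 0.0400 + 0.0009 + 0.0100 + 0.0049 + 0.1296 + 0.0004 + 0.0400 + 0.0004 = 0.2262
B_II = 1 / 0.2262 = 4.4209
Σp_IVᵢ² = 0.02² + 0.13² + 0.15² + 0.12² + 0.14² + 0.15² + 0.13² + 0.16² = 0.0004 + 0.0169 + 0.0225 + 0.0144 + 0.0196 + 0.0225 + 0.0169 + 0.0256 = 0.1388
B_IV = 1 / 0.1388 = 7.2046
Highest B → broadest niche (most generalist): morphospecies I (B = 7.52).

morphospecies I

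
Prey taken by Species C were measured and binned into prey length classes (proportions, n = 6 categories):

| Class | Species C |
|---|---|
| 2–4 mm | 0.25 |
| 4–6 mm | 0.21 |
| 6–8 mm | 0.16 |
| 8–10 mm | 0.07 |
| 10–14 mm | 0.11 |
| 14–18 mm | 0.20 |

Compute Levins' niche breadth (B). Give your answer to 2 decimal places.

Σpᵢ² = 0.25² + 0.21² + 0.16² + 0.07² + 0.11² + 0.20² = 0.0625 + 0.0441 + 0.0256 + 0.0049 + 0.0121 + 0.0400 = 0.1892
B = 1 / 0.1892 = 5.2854

5.29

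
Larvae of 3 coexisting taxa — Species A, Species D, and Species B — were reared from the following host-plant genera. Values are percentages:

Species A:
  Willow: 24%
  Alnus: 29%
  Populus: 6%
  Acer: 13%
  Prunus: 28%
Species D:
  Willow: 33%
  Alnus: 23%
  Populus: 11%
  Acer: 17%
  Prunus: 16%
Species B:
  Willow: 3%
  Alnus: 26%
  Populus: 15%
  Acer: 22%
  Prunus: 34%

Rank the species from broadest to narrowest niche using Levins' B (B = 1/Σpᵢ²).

Convert percentages to proportions (divide by 100).
Σp_Aᵢ² = 0.24² + 0.29² + 0.06² + 0.13² + 0.28² = 0.0576 + 0.0841 + 0.0036 + 0.0169 + 0.0784 = 0.2406
B_A = 1 / 0.2406 = 4.1563
Σp_Dᵢ² = 0.33² + 0.23² + 0.11² + 0.17² + 0.16² = 0.1089 + 0.0529 + 0.0121 + 0.0289 + 0.0256 = 0.2284
B_D = 1 / 0.2284 = 4.3783
Σp_Bᵢ² = 0.03² + 0.26² + 0.15² + 0.22² + 0.34² = 0.0009 + 0.0676 + 0.0225 + 0.0484 + 0.1156 = 0.2550
B_B = 1 / 0.2550 = 3.9216
Ranking by B (broadest → narrowest): Species D (4.38) > Species A (4.16) > Species B (3.92)

Species D > Species A > Species B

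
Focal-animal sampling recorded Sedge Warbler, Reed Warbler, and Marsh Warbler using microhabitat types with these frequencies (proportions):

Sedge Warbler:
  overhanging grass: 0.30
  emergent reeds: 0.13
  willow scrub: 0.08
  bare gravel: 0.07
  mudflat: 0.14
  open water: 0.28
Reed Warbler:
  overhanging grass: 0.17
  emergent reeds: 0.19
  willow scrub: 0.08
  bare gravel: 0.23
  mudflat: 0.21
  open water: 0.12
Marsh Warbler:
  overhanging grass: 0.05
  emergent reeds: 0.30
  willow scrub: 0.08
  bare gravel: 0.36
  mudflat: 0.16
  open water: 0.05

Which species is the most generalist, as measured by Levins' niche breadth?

Σp_Sedgᵢ² = 0.30² + 0.13² + 0.08² + 0.07² + 0.14² + 0.28² = 0.0900 + 0.0169 + 0.0064 + 0.0049 + 0.0196 + 0.0784 = 0.2162
B_Sedg = 1 / 0.2162 = 4.6253
Σp_Reedᵢ² = 0.17² + 0.19² + 0.08² + 0.23² + 0.21² + 0.12² = 0.0289 + 0.0361 + 0.0064 + 0.0529 + 0.0441 + 0.0144 = 0.1828
B_Reed = 1 / 0.1828 = 5.4705
Σp_Marsᵢ² = 0.05² + 0.30² + 0.08² + 0.36² + 0.16² + 0.05² = 0.0025 + 0.0900 + 0.0064 + 0.1296 + 0.0256 + 0.0025 = 0.2566
B_Mars = 1 / 0.2566 = 3.8971
Highest B → broadest niche (most generalist): Reed Warbler (B = 5.47).

Reed Warbler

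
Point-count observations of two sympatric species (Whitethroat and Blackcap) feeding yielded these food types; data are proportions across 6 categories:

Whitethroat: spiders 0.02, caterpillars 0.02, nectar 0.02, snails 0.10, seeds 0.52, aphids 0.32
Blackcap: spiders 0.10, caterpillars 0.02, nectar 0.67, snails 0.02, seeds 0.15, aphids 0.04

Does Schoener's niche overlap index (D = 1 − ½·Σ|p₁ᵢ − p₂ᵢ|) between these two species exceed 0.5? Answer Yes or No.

Σ|p₁ᵢ − p₂ᵢ| = 0.08 + 0.00 + 0.65 + 0.08 + 0.37 + 0.28 = 1.46
D = 1 − ½ × 1.46 = 1 − 0.730 = 0.2700
D = 0.2700 < 0.5 → No.

No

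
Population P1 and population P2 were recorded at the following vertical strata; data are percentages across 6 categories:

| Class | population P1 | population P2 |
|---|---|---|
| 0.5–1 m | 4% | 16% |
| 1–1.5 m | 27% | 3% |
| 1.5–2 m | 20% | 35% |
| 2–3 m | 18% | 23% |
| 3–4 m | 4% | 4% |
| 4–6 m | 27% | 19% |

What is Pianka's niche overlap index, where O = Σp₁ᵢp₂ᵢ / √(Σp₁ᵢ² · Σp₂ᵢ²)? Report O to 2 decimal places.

0.78

Convert percentages to proportions (divide by 100).
Σ p₁ᵢp₂ᵢ = 0.0064 + 0.0081 + 0.0700 + 0.0414 + 0.0016 + 0.0513 = 0.1788
Σp_1ᵢ² = 0.04² + 0.27² + 0.20² + 0.18² + 0.04² + 0.27² = 0.0016 + 0.0729 + 0.0400 + 0.0324 + 0.0016 + 0.0729 = 0.2214
Σp_2ᵢ² = 0.16² + 0.03² + 0.35² + 0.23² + 0.04² + 0.19² = 0.0256 + 0.0009 + 0.1225 + 0.0529 + 0.0016 + 0.0361 = 0.2396
O = 0.1788 / √(0.2214 × 0.2396) = 0.1788 / 0.23032 = 0.7763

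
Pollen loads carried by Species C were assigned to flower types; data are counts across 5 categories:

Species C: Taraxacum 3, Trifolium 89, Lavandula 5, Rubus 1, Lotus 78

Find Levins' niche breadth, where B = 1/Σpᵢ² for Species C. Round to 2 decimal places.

Proportions for Species C (n=176): 3/176=0.0170, 89/176=0.5057, 5/176=0.0284, 1/176=0.0057, 78/176=0.4432
Σpᵢ² = 0.0170² + 0.5057² + 0.0284² + 0.0057² + 0.4432² = 0.000289 + 0.255732 + 0.000807 + 0.000032 + 0.196426 = 0.453286
B = 1 / 0.453286 = 2.2061

2.21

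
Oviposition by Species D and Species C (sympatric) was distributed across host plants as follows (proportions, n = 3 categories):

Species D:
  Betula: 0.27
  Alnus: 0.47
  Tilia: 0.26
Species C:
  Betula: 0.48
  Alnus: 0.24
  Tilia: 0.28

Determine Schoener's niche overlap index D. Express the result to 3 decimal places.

Σ|p₁ᵢ − p₂ᵢ| = 0.21 + 0.23 + 0.02 = 0.46
D = 1 − ½ × 0.46 = 1 − 0.230 = 0.77000

0.770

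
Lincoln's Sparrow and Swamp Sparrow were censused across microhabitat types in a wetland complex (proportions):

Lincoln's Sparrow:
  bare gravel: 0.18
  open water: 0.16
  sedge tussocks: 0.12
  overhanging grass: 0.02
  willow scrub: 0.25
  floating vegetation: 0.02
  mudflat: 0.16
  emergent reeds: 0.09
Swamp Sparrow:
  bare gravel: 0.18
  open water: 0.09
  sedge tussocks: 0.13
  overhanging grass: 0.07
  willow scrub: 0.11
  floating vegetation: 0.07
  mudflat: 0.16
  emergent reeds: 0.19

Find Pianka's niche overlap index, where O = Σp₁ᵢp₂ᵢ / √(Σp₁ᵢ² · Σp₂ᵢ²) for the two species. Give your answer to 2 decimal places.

Σ p₁ᵢp₂ᵢ = 0.0324 + 0.0144 + 0.0156 + 0.0014 + 0.0275 + 0.0014 + 0.0256 + 0.0171 = 0.1354
Σp_1ᵢ² = 0.18² + 0.16² + 0.12² + 0.02² + 0.25² + 0.02² + 0.16² + 0.09² = 0.0324 + 0.0256 + 0.0144 + 0.0004 + 0.0625 + 0.0004 + 0.0256 + 0.0081 = 0.1694
Σp_2ᵢ² = 0.18² + 0.09² + 0.13² + 0.07² + 0.11² + 0.07² + 0.16² + 0.19² = 0.0324 + 0.0081 + 0.0169 + 0.0049 + 0.0121 + 0.0049 + 0.0256 + 0.0361 = 0.1410
O = 0.1354 / √(0.1694 × 0.1410) = 0.1354 / 0.15455 = 0.8761

0.88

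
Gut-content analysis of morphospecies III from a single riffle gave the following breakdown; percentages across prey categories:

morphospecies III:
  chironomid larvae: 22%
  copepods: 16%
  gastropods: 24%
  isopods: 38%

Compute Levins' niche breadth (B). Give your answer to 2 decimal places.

Convert percentages to proportions (divide by 100).
Σpᵢ² = 0.22² + 0.16² + 0.24² + 0.38² = 0.0484 + 0.0256 + 0.0576 + 0.1444 = 0.2760
B = 1 / 0.2760 = 3.6232

3.62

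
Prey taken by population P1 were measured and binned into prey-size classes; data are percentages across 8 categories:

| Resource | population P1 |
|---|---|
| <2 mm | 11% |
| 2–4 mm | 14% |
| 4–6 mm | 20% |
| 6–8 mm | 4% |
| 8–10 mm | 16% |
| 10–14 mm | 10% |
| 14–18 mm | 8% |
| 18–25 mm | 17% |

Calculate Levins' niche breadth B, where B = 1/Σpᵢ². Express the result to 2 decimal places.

6.93

Convert percentages to proportions (divide by 100).
Σpᵢ² = 0.11² + 0.14² + 0.20² + 0.04² + 0.16² + 0.10² + 0.08² + 0.17² = 0.0121 + 0.0196 + 0.0400 + 0.0016 + 0.0256 + 0.0100 + 0.0064 + 0.0289 = 0.1442
B = 1 / 0.1442 = 6.9348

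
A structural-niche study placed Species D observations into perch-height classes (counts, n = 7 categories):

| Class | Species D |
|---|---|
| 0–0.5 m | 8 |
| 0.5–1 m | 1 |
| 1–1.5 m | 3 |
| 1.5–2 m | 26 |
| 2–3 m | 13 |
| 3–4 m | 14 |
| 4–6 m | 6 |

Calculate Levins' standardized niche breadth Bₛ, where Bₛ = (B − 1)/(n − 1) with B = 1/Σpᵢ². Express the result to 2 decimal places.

Proportions for Species D (n=71): 8/71=0.1127, 1/71=0.0141, 3/71=0.0423, 26/71=0.3662, 13/71=0.1831, 14/71=0.1972, 6/71=0.0845
Σpᵢ² = 0.1127² + 0.0141² + 0.0423² + 0.3662² + 0.1831² + 0.1972² + 0.0845² = 0.012701 + 0.000199 + 0.001789 + 0.134102 + 0.033526 + 0.038888 + 0.007140 = 0.228345
B = 1 / 0.228345 = 4.3793
Bₛ = (B − 1)/(n − 1) = (4.3793 − 1)/(7 − 1) = 3.3793/6 = 0.5632

0.56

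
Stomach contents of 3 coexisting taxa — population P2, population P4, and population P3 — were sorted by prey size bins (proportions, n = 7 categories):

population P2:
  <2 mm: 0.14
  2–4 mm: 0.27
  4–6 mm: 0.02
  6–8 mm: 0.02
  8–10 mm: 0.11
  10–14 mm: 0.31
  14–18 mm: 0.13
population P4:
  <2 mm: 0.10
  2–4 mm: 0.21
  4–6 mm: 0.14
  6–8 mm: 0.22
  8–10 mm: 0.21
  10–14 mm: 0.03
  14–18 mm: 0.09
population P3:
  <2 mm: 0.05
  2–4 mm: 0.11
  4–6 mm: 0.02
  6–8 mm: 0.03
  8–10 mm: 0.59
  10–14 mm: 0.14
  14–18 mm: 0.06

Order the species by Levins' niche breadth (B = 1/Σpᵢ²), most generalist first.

population P4 > population P2 > population P3

Σp_P2ᵢ² = 0.14² + 0.27² + 0.02² + 0.02² + 0.11² + 0.31² + 0.13² = 0.0196 + 0.0729 + 0.0004 + 0.0004 + 0.0121 + 0.0961 + 0.0169 = 0.2184
B_P2 = 1 / 0.2184 = 4.5788
Σp_P4ᵢ² = 0.10² + 0.21² + 0.14² + 0.22² + 0.21² + 0.03² + 0.09² = 0.0100 + 0.0441 + 0.0196 + 0.0484 + 0.0441 + 0.0009 + 0.0081 = 0.1752
B_P4 = 1 / 0.1752 = 5.7078
Σp_P3ᵢ² = 0.05² + 0.11² + 0.02² + 0.03² + 0.59² + 0.14² + 0.06² = 0.0025 + 0.0121 + 0.0004 + 0.0009 + 0.3481 + 0.0196 + 0.0036 = 0.3872
B_P3 = 1 / 0.3872 = 2.5826
Ranking by B (broadest → narrowest): population P4 (5.71) > population P2 (4.58) > population P3 (2.58)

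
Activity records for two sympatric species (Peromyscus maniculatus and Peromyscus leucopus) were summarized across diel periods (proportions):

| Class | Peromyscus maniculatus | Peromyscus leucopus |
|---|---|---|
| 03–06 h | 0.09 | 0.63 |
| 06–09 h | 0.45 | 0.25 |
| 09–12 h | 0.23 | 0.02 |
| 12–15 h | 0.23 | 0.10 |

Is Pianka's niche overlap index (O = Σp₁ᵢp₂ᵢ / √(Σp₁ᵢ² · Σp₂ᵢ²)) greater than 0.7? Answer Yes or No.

Σ p₁ᵢp₂ᵢ = 0.0567 + 0.1125 + 0.0046 + 0.0230 = 0.1968
Σp_1ᵢ² = 0.09² + 0.45² + 0.23² + 0.23² = 0.0081 + 0.2025 + 0.0529 + 0.0529 = 0.3164
Σp_2ᵢ² = 0.63² + 0.25² + 0.02² + 0.10² = 0.3969 + 0.0625 + 0.0004 + 0.0100 = 0.4698
O = 0.1968 / √(0.3164 × 0.4698) = 0.1968 / 0.38554 = 0.5105
O = 0.5105 < 0.7 → No.

No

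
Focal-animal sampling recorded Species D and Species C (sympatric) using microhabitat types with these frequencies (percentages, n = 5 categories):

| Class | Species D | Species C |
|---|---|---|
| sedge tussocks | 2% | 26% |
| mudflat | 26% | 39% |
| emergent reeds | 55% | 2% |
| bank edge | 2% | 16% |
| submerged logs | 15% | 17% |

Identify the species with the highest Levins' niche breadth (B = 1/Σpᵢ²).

Species C

Convert percentages to proportions (divide by 100).
Σp_Dᵢ² = 0.02² + 0.26² + 0.55² + 0.02² + 0.15² = 0.0004 + 0.0676 + 0.3025 + 0.0004 + 0.0225 = 0.3934
B_D = 1 / 0.3934 = 2.5419
Σp_Cᵢ² = 0.26² + 0.39² + 0.02² + 0.16² + 0.17² = 0.0676 + 0.1521 + 0.0004 + 0.0256 + 0.0289 = 0.2746
B_C = 1 / 0.2746 = 3.6417
Highest B → broadest niche (most generalist): Species C (B = 3.64).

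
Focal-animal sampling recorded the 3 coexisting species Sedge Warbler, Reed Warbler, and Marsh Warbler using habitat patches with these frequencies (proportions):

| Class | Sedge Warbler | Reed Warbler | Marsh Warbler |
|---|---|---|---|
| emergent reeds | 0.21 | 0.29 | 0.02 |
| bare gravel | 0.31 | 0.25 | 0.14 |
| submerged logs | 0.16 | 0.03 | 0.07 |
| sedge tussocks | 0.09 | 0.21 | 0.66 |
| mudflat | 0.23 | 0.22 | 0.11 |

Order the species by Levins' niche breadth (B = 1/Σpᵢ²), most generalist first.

Σp_Sedgᵢ² = 0.21² + 0.31² + 0.16² + 0.09² + 0.23² = 0.0441 + 0.0961 + 0.0256 + 0.0081 + 0.0529 = 0.2268
B_Sedg = 1 / 0.2268 = 4.4092
Σp_Reedᵢ² = 0.29² + 0.25² + 0.03² + 0.21² + 0.22² = 0.0841 + 0.0625 + 0.0009 + 0.0441 + 0.0484 = 0.2400
B_Reed = 1 / 0.2400 = 4.1667
Σp_Marsᵢ² = 0.02² + 0.14² + 0.07² + 0.66² + 0.11² = 0.0004 + 0.0196 + 0.0049 + 0.4356 + 0.0121 = 0.4726
B_Mars = 1 / 0.4726 = 2.1160
Ranking by B (broadest → narrowest): Sedge Warbler (4.41) > Reed Warbler (4.17) > Marsh Warbler (2.12)

Sedge Warbler > Reed Warbler > Marsh Warbler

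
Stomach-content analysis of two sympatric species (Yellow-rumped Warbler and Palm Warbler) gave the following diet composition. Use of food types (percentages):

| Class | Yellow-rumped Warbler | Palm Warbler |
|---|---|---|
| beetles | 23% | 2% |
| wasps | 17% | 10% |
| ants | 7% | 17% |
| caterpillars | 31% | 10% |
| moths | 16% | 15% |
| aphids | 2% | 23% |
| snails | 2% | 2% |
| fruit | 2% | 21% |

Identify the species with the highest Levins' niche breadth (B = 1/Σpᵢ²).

Palm Warbler

Convert percentages to proportions (divide by 100).
Σp_Yellᵢ² = 0.23² + 0.17² + 0.07² + 0.31² + 0.16² + 0.02² + 0.02² + 0.02² = 0.0529 + 0.0289 + 0.0049 + 0.0961 + 0.0256 + 0.0004 + 0.0004 + 0.0004 = 0.2096
B_Yell = 1 / 0.2096 = 4.7710
Σp_Palmᵢ² = 0.02² + 0.10² + 0.17² + 0.10² + 0.15² + 0.23² + 0.02² + 0.21² = 0.0004 + 0.0100 + 0.0289 + 0.0100 + 0.0225 + 0.0529 + 0.0004 + 0.0441 = 0.1692
B_Palm = 1 / 0.1692 = 5.9102
Highest B → broadest niche (most generalist): Palm Warbler (B = 5.91).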